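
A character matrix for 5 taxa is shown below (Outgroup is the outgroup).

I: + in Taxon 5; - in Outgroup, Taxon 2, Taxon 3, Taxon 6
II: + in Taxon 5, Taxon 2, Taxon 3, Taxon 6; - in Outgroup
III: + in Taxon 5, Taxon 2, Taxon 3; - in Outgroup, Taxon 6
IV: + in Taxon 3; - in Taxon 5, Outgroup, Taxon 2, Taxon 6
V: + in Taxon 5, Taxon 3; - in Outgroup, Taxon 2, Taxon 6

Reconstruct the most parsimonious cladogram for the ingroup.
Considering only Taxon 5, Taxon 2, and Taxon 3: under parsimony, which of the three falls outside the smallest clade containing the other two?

Taxon 2

The outgroup has state '-' for every character, so '+' is the derived state throughout.
I: derived state '+' in Taxon 5 only — an autapomorphy, so it tells us nothing about relationships among taxa.
II (derived state '+') is shared by all ingroup taxa — unites the whole ingroup.
III: derived state '+' in Taxon 2, Taxon 3, and Taxon 5 only — synapomorphy for {Taxon 2, Taxon 3, Taxon 5}.
IV (derived state '+') is unique to Taxon 3 (autapomorphy; uninformative for grouping).
V: derived state '+' in Taxon 3 and Taxon 5 only — synapomorphy for {Taxon 3, Taxon 5}.
Most parsimonious ingroup topology: (Taxon 6,((Taxon 3,Taxon 5),Taxon 2)).
Taxon 3 and Taxon 5 share a more recent common ancestor with each other than either does with Taxon 2, so Taxon 2 is the least closely related of the three.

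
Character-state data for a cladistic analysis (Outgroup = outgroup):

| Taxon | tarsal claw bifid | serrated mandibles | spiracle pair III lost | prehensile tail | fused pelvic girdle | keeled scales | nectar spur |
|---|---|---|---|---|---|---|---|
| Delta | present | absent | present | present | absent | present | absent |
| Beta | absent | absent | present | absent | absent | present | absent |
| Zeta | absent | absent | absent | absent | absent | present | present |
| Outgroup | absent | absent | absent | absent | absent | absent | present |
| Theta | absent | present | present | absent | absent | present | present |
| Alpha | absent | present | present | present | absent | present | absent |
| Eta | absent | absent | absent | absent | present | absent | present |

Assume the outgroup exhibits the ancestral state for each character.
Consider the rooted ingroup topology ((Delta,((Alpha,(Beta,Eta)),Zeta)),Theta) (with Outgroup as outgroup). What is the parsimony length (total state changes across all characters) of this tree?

Map each character onto ((Delta,((Alpha,(Beta,Eta)),Zeta)),Theta) (rooted by Outgroup) and count the minimum state changes it requires (Fitch parsimony):
tarsal claw bifid: 1; serrated mandibles: 2; spiracle pair III lost: 3; prehensile tail: 2; fused pelvic girdle: 1; keeled scales: 2; nectar spur: 3.
Total tree length = 14.

14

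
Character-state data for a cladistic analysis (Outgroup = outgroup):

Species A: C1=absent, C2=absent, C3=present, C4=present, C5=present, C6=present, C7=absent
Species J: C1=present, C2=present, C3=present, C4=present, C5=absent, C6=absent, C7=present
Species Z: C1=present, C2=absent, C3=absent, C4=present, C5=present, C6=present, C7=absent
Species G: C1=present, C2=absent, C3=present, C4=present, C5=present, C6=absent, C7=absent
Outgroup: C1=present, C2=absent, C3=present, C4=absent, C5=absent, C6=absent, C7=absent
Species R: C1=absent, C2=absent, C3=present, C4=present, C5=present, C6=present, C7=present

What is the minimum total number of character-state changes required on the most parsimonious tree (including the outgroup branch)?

8

Character polarity is set by the outgroup: the derived state is whichever differs from the outgroup's state, so for C1, C3 the derived state is 'absent', and for the remaining characters it is 'present'.
C1: derived state 'absent' in Species A and Species R only — synapomorphy for {Species A, Species R}.
C2 (derived state 'present') is unique to Species J (autapomorphy; uninformative for grouping).
C3 (derived state 'absent') is unique to Species Z (autapomorphy; uninformative for grouping).
All ingroup taxa share the derived state 'present' for C4; it defines the ingroup but does not resolve relationships within it.
Only Species A, Species G, Species R, and Species Z show the derived state 'present' for C5, supporting them as a clade.
C6 (derived state 'present') is shared by Species A, Species R, and Species Z — a synapomorphy uniting that clade.
C7 (state 'present') occurs in Species J and Species R but conflicts with the nesting implied by the other characters — most parsimoniously interpreted as homoplasy.
Most parsimonious ingroup topology: (((Species Z,(Species A,Species R)),Species G),Species J).
Changes per character on this tree: C1: 1; C2: 1; C3: 1; C4: 1; C5: 1; C6: 1; C7: 2.
Total = 8.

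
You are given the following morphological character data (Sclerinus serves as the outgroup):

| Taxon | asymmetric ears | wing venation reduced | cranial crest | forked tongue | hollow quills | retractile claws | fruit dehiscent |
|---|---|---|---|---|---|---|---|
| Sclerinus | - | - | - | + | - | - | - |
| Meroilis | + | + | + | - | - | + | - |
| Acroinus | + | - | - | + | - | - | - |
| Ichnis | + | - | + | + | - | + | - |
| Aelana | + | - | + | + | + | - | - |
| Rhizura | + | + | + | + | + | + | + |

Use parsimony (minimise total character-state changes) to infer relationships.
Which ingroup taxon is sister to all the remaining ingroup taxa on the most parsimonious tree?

Character polarity is set by the outgroup: the derived state is whichever differs from the outgroup's state, so for forked tongue the derived state is '-', and for the remaining characters it is '+'.
asymmetric ears (derived state '+') is shared by all ingroup taxa — unites the whole ingroup.
Only Meroilis and Rhizura show the derived state '+' for wing venation reduced, supporting them as a clade.
cranial crest (derived state '+') is shared by Aelana, Ichnis, Meroilis, and Rhizura — a synapomorphy uniting that clade.
forked tongue (derived state '-') is unique to Meroilis (autapomorphy; uninformative for grouping).
hollow quills groups Aelana and Rhizura, which is incompatible with the clades supported by the remaining characters; treating it as convergent (homoplasy) costs fewer steps than any alternative tree.
retractile claws: derived state '+' in Ichnis, Meroilis, and Rhizura only — synapomorphy for {Ichnis, Meroilis, Rhizura}.
fruit dehiscent: derived state '+' in Rhizura only — an autapomorphy, so it tells us nothing about relationships among taxa.
Most parsimonious ingroup topology: ((((Meroilis,Rhizura),Ichnis),Aelana),Acroinus).
Acroinus is sister to the clade containing all other ingroup taxa, so it is the earliest-diverging (most basal) ingroup lineage.

Acroinus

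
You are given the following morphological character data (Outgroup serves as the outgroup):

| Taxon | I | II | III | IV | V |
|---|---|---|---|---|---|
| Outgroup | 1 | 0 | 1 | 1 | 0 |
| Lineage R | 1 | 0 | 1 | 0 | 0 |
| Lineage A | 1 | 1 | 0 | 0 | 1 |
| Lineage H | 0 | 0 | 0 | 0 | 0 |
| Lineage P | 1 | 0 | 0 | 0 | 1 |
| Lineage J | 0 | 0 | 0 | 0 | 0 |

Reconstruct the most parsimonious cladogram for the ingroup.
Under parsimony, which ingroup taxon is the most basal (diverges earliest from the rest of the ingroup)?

Lineage R

Character polarity is set by the outgroup: the derived state is whichever differs from the outgroup's state, so for I, III, IV the derived state is '0', and for the remaining characters it is '1'.
Only Lineage H and Lineage J show the derived state '0' for I, supporting them as a clade.
II: derived state '1' in Lineage A only — an autapomorphy, so it tells us nothing about relationships among taxa.
Only Lineage A, Lineage H, Lineage J, and Lineage P show the derived state '0' for III, supporting them as a clade.
All ingroup taxa share the derived state '0' for IV; it defines the ingroup but does not resolve relationships within it.
V (derived state '1') is shared by Lineage A and Lineage P — a synapomorphy uniting that clade.
Most parsimonious ingroup topology: (Lineage R,((Lineage A,Lineage P),(Lineage H,Lineage J))).
Lineage R is sister to the clade containing all other ingroup taxa, so it is the earliest-diverging (most basal) ingroup lineage.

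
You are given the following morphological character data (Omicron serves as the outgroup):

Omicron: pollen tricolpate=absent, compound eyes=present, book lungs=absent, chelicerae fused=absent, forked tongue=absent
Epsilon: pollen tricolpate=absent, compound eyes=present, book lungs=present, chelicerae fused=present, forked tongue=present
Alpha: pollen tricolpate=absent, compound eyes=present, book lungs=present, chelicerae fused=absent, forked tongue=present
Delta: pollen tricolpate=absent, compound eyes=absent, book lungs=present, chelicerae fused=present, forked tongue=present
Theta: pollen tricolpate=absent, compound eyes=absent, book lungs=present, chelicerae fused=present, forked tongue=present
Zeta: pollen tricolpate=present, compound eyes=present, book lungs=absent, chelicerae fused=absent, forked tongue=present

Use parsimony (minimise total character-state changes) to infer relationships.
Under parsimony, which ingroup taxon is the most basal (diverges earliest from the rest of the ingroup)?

Character polarity is set by the outgroup: the derived state is whichever differs from the outgroup's state, so for compound eyes the derived state is 'absent', and for the remaining characters it is 'present'.
pollen tricolpate (derived state 'present') is unique to Zeta (autapomorphy; uninformative for grouping).
Only Delta and Theta show the derived state 'absent' for compound eyes, supporting them as a clade.
book lungs (derived state 'present') is shared by Alpha, Delta, Epsilon, and Theta — a synapomorphy uniting that clade.
chelicerae fused (derived state 'present') is shared by Delta, Epsilon, and Theta — a synapomorphy uniting that clade.
forked tongue (derived state 'present') is shared by all ingroup taxa — unites the whole ingroup.
Most parsimonious ingroup topology: (((Epsilon,(Delta,Theta)),Alpha),Zeta).
Zeta is sister to the clade containing all other ingroup taxa, so it is the earliest-diverging (most basal) ingroup lineage.

Zeta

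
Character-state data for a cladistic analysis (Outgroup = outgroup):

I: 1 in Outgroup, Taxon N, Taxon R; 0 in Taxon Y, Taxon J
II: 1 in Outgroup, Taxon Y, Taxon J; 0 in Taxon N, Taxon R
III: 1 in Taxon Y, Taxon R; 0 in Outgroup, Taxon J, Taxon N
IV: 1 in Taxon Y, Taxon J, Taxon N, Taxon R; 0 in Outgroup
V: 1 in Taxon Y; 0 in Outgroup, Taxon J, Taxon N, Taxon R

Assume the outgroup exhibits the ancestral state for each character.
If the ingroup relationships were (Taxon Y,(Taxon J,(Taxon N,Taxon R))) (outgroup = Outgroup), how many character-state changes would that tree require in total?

Map each character onto (Taxon Y,(Taxon J,(Taxon N,Taxon R))) (rooted by Outgroup) and count the minimum state changes it requires (Fitch parsimony):
I: 2; II: 1; III: 2; IV: 1; V: 1.
Total tree length = 7.

7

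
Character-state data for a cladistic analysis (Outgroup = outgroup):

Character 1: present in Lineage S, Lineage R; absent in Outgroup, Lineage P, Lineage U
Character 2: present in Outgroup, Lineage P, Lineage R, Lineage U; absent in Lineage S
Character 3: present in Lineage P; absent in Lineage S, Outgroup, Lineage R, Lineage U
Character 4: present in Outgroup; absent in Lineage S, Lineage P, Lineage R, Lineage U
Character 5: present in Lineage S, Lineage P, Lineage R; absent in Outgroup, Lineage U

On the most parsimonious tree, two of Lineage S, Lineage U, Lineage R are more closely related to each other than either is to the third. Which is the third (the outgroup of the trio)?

Character polarity is set by the outgroup: the derived state is whichever differs from the outgroup's state, so for Character 2, Character 4 the derived state is 'absent', and for the remaining characters it is 'present'.
Character 1 (derived state 'present') is shared by Lineage R and Lineage S — a synapomorphy uniting that clade.
Character 2: derived state 'absent' in Lineage S only — an autapomorphy, so it tells us nothing about relationships among taxa.
Character 3 (derived state 'present') is unique to Lineage P (autapomorphy; uninformative for grouping).
Character 4 (derived state 'absent') is shared by all ingroup taxa — unites the whole ingroup.
Character 5 (derived state 'present') is shared by Lineage P, Lineage R, and Lineage S — a synapomorphy uniting that clade.
Most parsimonious ingroup topology: (((Lineage S,Lineage R),Lineage P),Lineage U).
Lineage S and Lineage R share a more recent common ancestor with each other than either does with Lineage U, so Lineage U is the least closely related of the three.

Lineage U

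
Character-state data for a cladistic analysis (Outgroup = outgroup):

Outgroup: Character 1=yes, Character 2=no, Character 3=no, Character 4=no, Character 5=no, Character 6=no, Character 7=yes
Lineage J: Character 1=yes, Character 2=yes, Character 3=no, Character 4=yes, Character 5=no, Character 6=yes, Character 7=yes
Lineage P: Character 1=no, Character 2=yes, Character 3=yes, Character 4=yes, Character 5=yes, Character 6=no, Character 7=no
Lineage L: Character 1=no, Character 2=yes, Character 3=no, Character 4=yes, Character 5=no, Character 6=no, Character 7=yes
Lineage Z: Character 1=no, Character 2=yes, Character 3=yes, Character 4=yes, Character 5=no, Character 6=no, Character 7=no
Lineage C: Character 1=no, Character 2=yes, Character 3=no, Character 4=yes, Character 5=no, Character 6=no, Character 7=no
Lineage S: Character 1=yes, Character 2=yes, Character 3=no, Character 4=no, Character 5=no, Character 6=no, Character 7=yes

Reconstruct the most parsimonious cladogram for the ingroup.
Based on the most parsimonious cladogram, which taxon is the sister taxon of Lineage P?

Character polarity is set by the outgroup: the derived state is whichever differs from the outgroup's state, so for Character 1, Character 7 the derived state is 'no', and for the remaining characters it is 'yes'.
Character 1: derived state 'no' in Lineage C, Lineage L, Lineage P, and Lineage Z only — synapomorphy for {Lineage C, Lineage L, Lineage P, Lineage Z}.
All ingroup taxa share the derived state 'yes' for Character 2; it defines the ingroup but does not resolve relationships within it.
Character 3 (derived state 'yes') is shared by Lineage P and Lineage Z — a synapomorphy uniting that clade.
Character 4: derived state 'yes' in Lineage C, Lineage J, Lineage L, Lineage P, and Lineage Z only — synapomorphy for {Lineage C, Lineage J, Lineage L, Lineage P, Lineage Z}.
Character 5: derived state 'yes' in Lineage P only — an autapomorphy, so it tells us nothing about relationships among taxa.
Character 6: derived state 'yes' in Lineage J only — an autapomorphy, so it tells us nothing about relationships among taxa.
Character 7: derived state 'no' in Lineage C, Lineage P, and Lineage Z only — synapomorphy for {Lineage C, Lineage P, Lineage Z}.
Most parsimonious ingroup topology: ((Lineage J,(((Lineage P,Lineage Z),Lineage C),Lineage L)),Lineage S).
Lineage P and Lineage Z form a cherry on this tree, so they are sister taxa.

Lineage Z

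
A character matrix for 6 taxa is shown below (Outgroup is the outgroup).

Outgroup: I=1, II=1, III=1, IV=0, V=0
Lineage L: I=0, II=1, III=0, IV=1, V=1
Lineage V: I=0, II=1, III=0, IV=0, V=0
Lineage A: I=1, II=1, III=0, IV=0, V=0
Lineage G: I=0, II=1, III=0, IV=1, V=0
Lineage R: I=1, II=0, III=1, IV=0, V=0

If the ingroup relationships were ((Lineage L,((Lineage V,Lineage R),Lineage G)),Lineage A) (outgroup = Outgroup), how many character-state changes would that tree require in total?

Map each character onto ((Lineage L,((Lineage V,Lineage R),Lineage G)),Lineage A) (rooted by Outgroup) and count the minimum state changes it requires (Fitch parsimony):
I: 2; II: 1; III: 2; IV: 2; V: 1.
Total tree length = 8.

8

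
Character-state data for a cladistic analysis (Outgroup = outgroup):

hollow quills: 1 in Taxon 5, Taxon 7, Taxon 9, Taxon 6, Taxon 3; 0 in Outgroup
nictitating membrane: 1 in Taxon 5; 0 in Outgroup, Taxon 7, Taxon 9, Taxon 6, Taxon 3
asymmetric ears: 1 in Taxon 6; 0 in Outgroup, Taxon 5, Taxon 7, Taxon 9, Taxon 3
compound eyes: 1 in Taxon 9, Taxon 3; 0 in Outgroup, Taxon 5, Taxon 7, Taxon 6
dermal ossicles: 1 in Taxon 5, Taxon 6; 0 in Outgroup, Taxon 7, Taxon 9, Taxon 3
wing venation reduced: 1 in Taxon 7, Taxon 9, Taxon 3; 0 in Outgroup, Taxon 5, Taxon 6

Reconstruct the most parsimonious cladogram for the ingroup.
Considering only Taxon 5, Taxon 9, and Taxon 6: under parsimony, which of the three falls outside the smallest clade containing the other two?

Taxon 9

The outgroup has state '0' for every character, so '1' is the derived state throughout.
All ingroup taxa share the derived state '1' for hollow quills; it defines the ingroup but does not resolve relationships within it.
nictitating membrane: derived state '1' in Taxon 5 only — an autapomorphy, so it tells us nothing about relationships among taxa.
asymmetric ears: derived state '1' in Taxon 6 only — an autapomorphy, so it tells us nothing about relationships among taxa.
compound eyes (derived state '1') is shared by Taxon 3 and Taxon 9 — a synapomorphy uniting that clade.
dermal ossicles: derived state '1' in Taxon 5 and Taxon 6 only — synapomorphy for {Taxon 5, Taxon 6}.
wing venation reduced (derived state '1') is shared by Taxon 3, Taxon 7, and Taxon 9 — a synapomorphy uniting that clade.
Most parsimonious ingroup topology: ((Taxon 5,Taxon 6),(Taxon 7,(Taxon 9,Taxon 3))).
Taxon 5 and Taxon 6 share a more recent common ancestor with each other than either does with Taxon 9, so Taxon 9 is the least closely related of the three.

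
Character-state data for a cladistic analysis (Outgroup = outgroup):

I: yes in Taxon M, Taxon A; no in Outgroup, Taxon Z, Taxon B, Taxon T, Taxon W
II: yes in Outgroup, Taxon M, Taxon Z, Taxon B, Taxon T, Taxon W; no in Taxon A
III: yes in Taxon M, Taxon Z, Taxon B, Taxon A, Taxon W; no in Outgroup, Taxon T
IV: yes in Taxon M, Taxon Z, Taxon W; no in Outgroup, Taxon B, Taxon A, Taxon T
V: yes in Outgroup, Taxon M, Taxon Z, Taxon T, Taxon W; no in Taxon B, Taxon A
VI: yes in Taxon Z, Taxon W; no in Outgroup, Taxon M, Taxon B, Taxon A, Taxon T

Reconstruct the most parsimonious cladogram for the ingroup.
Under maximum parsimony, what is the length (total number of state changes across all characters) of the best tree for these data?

Character polarity is set by the outgroup: the derived state is whichever differs from the outgroup's state, so for II, V the derived state is 'no', and for the remaining characters it is 'yes'.
I (state 'yes') occurs in Taxon A and Taxon M but conflicts with the nesting implied by the other characters — most parsimoniously interpreted as homoplasy.
II: derived state 'no' in Taxon A only — an autapomorphy, so it tells us nothing about relationships among taxa.
Only Taxon A, Taxon B, Taxon M, Taxon W, and Taxon Z show the derived state 'yes' for III, supporting them as a clade.
IV (derived state 'yes') is shared by Taxon M, Taxon W, and Taxon Z — a synapomorphy uniting that clade.
Only Taxon A and Taxon B show the derived state 'no' for V, supporting them as a clade.
VI (derived state 'yes') is shared by Taxon W and Taxon Z — a synapomorphy uniting that clade.
Most parsimonious ingroup topology: (((Taxon M,(Taxon Z,Taxon W)),(Taxon B,Taxon A)),Taxon T).
Changes per character on this tree: I: 2; II: 1; III: 1; IV: 1; V: 1; VI: 1.
Total = 7.

7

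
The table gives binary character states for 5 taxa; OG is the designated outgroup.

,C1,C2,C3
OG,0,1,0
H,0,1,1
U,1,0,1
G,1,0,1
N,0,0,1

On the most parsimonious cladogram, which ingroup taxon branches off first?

H

Character polarity is set by the outgroup: the derived state is whichever differs from the outgroup's state, so for C2 the derived state is '0', and for the remaining characters it is '1'.
Only G and U show the derived state '1' for C1, supporting them as a clade.
Only G, N, and U show the derived state '0' for C2, supporting them as a clade.
C3 (derived state '1') is shared by all ingroup taxa — unites the whole ingroup.
Most parsimonious ingroup topology: (H,((U,G),N)).
H is sister to the clade containing all other ingroup taxa, so it is the earliest-diverging (most basal) ingroup lineage.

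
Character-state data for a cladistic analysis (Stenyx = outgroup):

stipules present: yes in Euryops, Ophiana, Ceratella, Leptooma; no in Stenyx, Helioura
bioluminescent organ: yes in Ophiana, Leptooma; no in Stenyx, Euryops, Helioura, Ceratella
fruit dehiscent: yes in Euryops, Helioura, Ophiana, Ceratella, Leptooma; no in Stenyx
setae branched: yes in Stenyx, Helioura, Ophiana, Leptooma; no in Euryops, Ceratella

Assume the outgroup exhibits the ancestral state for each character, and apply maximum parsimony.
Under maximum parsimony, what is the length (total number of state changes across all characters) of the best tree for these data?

4

Character polarity is set by the outgroup: the derived state is whichever differs from the outgroup's state, so for setae branched the derived state is 'no', and for the remaining characters it is 'yes'.
stipules present (derived state 'yes') is shared by Ceratella, Euryops, Leptooma, and Ophiana — a synapomorphy uniting that clade.
bioluminescent organ (derived state 'yes') is shared by Leptooma and Ophiana — a synapomorphy uniting that clade.
All ingroup taxa share the derived state 'yes' for fruit dehiscent; it defines the ingroup but does not resolve relationships within it.
setae branched (derived state 'no') is shared by Ceratella and Euryops — a synapomorphy uniting that clade.
Most parsimonious ingroup topology: (((Euryops,Ceratella),(Ophiana,Leptooma)),Helioura).
Changes per character on this tree: stipules present: 1; bioluminescent organ: 1; fruit dehiscent: 1; setae branched: 1.
Total = 4.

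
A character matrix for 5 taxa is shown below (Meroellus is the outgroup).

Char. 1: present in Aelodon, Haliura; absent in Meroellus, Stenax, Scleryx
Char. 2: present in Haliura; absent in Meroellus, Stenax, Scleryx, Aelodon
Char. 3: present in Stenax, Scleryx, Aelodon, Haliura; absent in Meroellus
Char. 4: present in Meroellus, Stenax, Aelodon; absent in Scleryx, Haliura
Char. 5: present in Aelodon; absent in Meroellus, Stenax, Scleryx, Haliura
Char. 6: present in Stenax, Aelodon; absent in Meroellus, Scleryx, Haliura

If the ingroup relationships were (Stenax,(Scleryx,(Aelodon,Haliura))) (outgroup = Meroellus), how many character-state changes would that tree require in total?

8

Map each character onto (Stenax,(Scleryx,(Aelodon,Haliura))) (rooted by Meroellus) and count the minimum state changes it requires (Fitch parsimony):
Char. 1: 1; Char. 2: 1; Char. 3: 1; Char. 4: 2; Char. 5: 1; Char. 6: 2.
Total tree length = 8.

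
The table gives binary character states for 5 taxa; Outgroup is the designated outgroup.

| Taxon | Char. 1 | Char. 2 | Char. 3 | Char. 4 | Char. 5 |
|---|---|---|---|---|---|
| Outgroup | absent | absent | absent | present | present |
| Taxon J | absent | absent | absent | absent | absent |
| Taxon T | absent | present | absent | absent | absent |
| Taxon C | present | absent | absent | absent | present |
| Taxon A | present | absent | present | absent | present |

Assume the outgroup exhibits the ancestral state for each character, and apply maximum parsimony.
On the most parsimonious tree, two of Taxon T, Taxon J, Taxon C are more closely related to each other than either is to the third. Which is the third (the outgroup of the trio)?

Character polarity is set by the outgroup: the derived state is whichever differs from the outgroup's state, so for Char. 4, Char. 5 the derived state is 'absent', and for the remaining characters it is 'present'.
Only Taxon A and Taxon C show the derived state 'present' for Char. 1, supporting them as a clade.
Char. 2: derived state 'present' in Taxon T only — an autapomorphy, so it tells us nothing about relationships among taxa.
Char. 3: derived state 'present' in Taxon A only — an autapomorphy, so it tells us nothing about relationships among taxa.
All ingroup taxa share the derived state 'absent' for Char. 4; it defines the ingroup but does not resolve relationships within it.
Only Taxon J and Taxon T show the derived state 'absent' for Char. 5, supporting them as a clade.
Most parsimonious ingroup topology: ((Taxon J,Taxon T),(Taxon C,Taxon A)).
Taxon J and Taxon T share a more recent common ancestor with each other than either does with Taxon C, so Taxon C is the least closely related of the three.

Taxon C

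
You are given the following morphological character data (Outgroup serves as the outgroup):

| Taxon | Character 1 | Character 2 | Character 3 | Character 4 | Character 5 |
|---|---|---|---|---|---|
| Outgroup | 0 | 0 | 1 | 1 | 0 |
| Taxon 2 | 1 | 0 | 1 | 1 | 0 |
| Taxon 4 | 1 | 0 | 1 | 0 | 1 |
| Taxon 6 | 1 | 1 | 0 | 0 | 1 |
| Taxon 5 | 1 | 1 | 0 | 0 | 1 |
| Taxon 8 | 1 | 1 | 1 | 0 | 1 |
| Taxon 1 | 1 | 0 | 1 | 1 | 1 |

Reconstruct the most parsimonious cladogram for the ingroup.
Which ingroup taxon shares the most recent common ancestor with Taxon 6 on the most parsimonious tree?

Character polarity is set by the outgroup: the derived state is whichever differs from the outgroup's state, so for Character 3, Character 4 the derived state is '0', and for the remaining characters it is '1'.
All ingroup taxa share the derived state '1' for Character 1; it defines the ingroup but does not resolve relationships within it.
Character 2 (derived state '1') is shared by Taxon 5, Taxon 6, and Taxon 8 — a synapomorphy uniting that clade.
Only Taxon 5 and Taxon 6 show the derived state '0' for Character 3, supporting them as a clade.
Character 4 (derived state '0') is shared by Taxon 4, Taxon 5, Taxon 6, and Taxon 8 — a synapomorphy uniting that clade.
Character 5: derived state '1' in Taxon 1, Taxon 4, Taxon 5, Taxon 6, and Taxon 8 only — synapomorphy for {Taxon 1, Taxon 4, Taxon 5, Taxon 6, Taxon 8}.
Most parsimonious ingroup topology: (Taxon 2,((Taxon 4,((Taxon 6,Taxon 5),Taxon 8)),Taxon 1)).
Taxon 6 and Taxon 5 form a cherry on this tree, so they are sister taxa.

Taxon 5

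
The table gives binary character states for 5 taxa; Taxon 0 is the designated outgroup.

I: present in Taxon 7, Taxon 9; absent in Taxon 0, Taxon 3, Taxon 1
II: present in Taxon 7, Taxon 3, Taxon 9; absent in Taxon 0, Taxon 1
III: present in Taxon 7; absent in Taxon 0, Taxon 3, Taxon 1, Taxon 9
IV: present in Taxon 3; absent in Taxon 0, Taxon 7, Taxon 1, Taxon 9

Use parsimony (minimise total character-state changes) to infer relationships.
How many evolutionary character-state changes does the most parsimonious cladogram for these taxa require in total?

The outgroup has state 'absent' for every character, so 'present' is the derived state throughout.
I (derived state 'present') is shared by Taxon 7 and Taxon 9 — a synapomorphy uniting that clade.
Only Taxon 3, Taxon 7, and Taxon 9 show the derived state 'present' for II, supporting them as a clade.
III (derived state 'present') is unique to Taxon 7 (autapomorphy; uninformative for grouping).
IV (derived state 'present') is unique to Taxon 3 (autapomorphy; uninformative for grouping).
Most parsimonious ingroup topology: (((Taxon 7,Taxon 9),Taxon 3),Taxon 1).
Changes per character on this tree: I: 1; II: 1; III: 1; IV: 1.
Total = 4.

4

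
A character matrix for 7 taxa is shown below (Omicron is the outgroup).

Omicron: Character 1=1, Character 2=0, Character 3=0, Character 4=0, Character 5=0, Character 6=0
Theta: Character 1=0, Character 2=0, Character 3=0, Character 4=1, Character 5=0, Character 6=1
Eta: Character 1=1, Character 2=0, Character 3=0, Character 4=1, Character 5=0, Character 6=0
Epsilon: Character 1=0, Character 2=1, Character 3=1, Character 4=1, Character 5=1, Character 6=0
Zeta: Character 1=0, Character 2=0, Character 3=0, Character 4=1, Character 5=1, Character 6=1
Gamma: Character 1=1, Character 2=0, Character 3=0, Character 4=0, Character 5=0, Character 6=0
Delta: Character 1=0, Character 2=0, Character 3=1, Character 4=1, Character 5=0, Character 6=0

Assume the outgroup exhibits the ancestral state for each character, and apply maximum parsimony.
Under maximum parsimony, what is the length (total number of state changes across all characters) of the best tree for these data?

7

Character polarity is set by the outgroup: the derived state is whichever differs from the outgroup's state, so for Character 1 the derived state is '0', and for the remaining characters it is '1'.
Only Delta, Epsilon, Theta, and Zeta show the derived state '0' for Character 1, supporting them as a clade.
Character 2 (derived state '1') is unique to Epsilon (autapomorphy; uninformative for grouping).
Character 3 (derived state '1') is shared by Delta and Epsilon — a synapomorphy uniting that clade.
Only Delta, Epsilon, Eta, Theta, and Zeta show the derived state '1' for Character 4, supporting them as a clade.
Character 5 groups Epsilon and Zeta, which is incompatible with the clades supported by the remaining characters; treating it as convergent (homoplasy) costs fewer steps than any alternative tree.
Character 6: derived state '1' in Theta and Zeta only — synapomorphy for {Theta, Zeta}.
Most parsimonious ingroup topology: ((((Theta,Zeta),(Epsilon,Delta)),Eta),Gamma).
Changes per character on this tree: Character 1: 1; Character 2: 1; Character 3: 1; Character 4: 1; Character 5: 2; Character 6: 1.
Total = 7.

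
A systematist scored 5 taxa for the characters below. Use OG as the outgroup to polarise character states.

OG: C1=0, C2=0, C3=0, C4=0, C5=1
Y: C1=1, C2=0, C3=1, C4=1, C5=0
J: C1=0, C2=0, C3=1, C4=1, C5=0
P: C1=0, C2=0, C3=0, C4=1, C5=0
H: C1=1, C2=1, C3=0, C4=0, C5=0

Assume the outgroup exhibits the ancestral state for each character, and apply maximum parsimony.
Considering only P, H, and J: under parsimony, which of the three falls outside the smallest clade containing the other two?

H

Character polarity is set by the outgroup: the derived state is whichever differs from the outgroup's state, so for C5 the derived state is '0', and for the remaining characters it is '1'.
C1 (state '1') occurs in H and Y but conflicts with the nesting implied by the other characters — most parsimoniously interpreted as homoplasy.
C2: derived state '1' in H only — an autapomorphy, so it tells us nothing about relationships among taxa.
Only J and Y show the derived state '1' for C3, supporting them as a clade.
C4 (derived state '1') is shared by J, P, and Y — a synapomorphy uniting that clade.
C5 (derived state '0') is shared by all ingroup taxa — unites the whole ingroup.
Most parsimonious ingroup topology: (((Y,J),P),H).
P and J share a more recent common ancestor with each other than either does with H, so H is the least closely related of the three.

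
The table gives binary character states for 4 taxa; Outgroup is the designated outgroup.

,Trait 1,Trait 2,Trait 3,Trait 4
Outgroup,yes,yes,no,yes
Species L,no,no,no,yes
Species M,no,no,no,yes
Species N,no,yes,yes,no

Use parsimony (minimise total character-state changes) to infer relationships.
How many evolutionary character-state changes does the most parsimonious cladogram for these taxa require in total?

4

Character polarity is set by the outgroup: the derived state is whichever differs from the outgroup's state, so for Trait 1, Trait 2, Trait 4 the derived state is 'no', and for the remaining characters it is 'yes'.
All ingroup taxa share the derived state 'no' for Trait 1; it defines the ingroup but does not resolve relationships within it.
Trait 2: derived state 'no' in Species L and Species M only — synapomorphy for {Species L, Species M}.
Trait 3: derived state 'yes' in Species N only — an autapomorphy, so it tells us nothing about relationships among taxa.
Trait 4: derived state 'no' in Species N only — an autapomorphy, so it tells us nothing about relationships among taxa.
Most parsimonious ingroup topology: ((Species L,Species M),Species N).
Changes per character on this tree: Trait 1: 1; Trait 2: 1; Trait 3: 1; Trait 4: 1.
Total = 4.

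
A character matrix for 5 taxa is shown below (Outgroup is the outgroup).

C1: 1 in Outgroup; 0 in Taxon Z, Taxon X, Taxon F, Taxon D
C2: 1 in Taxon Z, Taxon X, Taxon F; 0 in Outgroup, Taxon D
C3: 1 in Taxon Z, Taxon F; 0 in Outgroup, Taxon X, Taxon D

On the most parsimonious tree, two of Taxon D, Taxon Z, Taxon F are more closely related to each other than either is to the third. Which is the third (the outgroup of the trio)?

Taxon D

Character polarity is set by the outgroup: the derived state is whichever differs from the outgroup's state, so for C1 the derived state is '0', and for the remaining characters it is '1'.
C1 (derived state '0') is shared by all ingroup taxa — unites the whole ingroup.
Only Taxon F, Taxon X, and Taxon Z show the derived state '1' for C2, supporting them as a clade.
Only Taxon F and Taxon Z show the derived state '1' for C3, supporting them as a clade.
Most parsimonious ingroup topology: (((Taxon Z,Taxon F),Taxon X),Taxon D).
Taxon Z and Taxon F share a more recent common ancestor with each other than either does with Taxon D, so Taxon D is the least closely related of the three.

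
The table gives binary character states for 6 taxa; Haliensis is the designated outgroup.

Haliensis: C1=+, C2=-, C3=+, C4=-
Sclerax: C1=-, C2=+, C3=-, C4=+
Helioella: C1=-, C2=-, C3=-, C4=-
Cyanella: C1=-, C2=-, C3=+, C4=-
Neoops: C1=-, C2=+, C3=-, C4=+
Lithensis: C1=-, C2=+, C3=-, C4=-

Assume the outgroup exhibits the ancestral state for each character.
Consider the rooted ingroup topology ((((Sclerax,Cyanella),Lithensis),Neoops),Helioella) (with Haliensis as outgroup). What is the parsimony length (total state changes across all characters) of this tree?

7

Map each character onto ((((Sclerax,Cyanella),Lithensis),Neoops),Helioella) (rooted by Haliensis) and count the minimum state changes it requires (Fitch parsimony):
C1: 1; C2: 2; C3: 2; C4: 2.
Total tree length = 7.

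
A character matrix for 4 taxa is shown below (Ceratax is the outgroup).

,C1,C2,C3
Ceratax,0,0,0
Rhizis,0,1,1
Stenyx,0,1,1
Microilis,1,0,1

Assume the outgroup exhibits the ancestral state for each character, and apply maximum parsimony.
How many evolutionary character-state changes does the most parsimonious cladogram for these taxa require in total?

3

The outgroup has state '0' for every character, so '1' is the derived state throughout.
C1: derived state '1' in Microilis only — an autapomorphy, so it tells us nothing about relationships among taxa.
C2: derived state '1' in Rhizis and Stenyx only — synapomorphy for {Rhizis, Stenyx}.
All ingroup taxa share the derived state '1' for C3; it defines the ingroup but does not resolve relationships within it.
Most parsimonious ingroup topology: ((Rhizis,Stenyx),Microilis).
Changes per character on this tree: C1: 1; C2: 1; C3: 1.
Total = 3.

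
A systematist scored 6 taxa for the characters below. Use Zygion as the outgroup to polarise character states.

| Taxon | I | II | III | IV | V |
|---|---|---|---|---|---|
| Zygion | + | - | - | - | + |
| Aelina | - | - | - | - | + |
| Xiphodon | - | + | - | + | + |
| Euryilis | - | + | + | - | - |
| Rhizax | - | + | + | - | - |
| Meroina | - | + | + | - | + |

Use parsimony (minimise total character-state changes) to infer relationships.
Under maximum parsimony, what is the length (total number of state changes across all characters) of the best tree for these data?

Character polarity is set by the outgroup: the derived state is whichever differs from the outgroup's state, so for I, V the derived state is '-', and for the remaining characters it is '+'.
All ingroup taxa share the derived state '-' for I; it defines the ingroup but does not resolve relationships within it.
II (derived state '+') is shared by Euryilis, Meroina, Rhizax, and Xiphodon — a synapomorphy uniting that clade.
Only Euryilis, Meroina, and Rhizax show the derived state '+' for III, supporting them as a clade.
IV: derived state '+' in Xiphodon only — an autapomorphy, so it tells us nothing about relationships among taxa.
V (derived state '-') is shared by Euryilis and Rhizax — a synapomorphy uniting that clade.
Most parsimonious ingroup topology: (Aelina,(Xiphodon,((Euryilis,Rhizax),Meroina))).
Changes per character on this tree: I: 1; II: 1; III: 1; IV: 1; V: 1.
Total = 5.

5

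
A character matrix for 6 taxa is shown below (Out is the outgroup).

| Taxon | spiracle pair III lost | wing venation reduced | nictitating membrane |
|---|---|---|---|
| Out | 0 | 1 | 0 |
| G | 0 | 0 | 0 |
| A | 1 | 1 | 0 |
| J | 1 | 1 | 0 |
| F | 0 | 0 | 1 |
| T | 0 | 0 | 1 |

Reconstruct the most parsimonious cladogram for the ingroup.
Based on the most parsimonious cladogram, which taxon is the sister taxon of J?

Character polarity is set by the outgroup: the derived state is whichever differs from the outgroup's state, so for wing venation reduced the derived state is '0', and for the remaining characters it is '1'.
spiracle pair III lost: derived state '1' in A and J only — synapomorphy for {A, J}.
wing venation reduced: derived state '0' in F, G, and T only — synapomorphy for {F, G, T}.
nictitating membrane (derived state '1') is shared by F and T — a synapomorphy uniting that clade.
Most parsimonious ingroup topology: ((G,(F,T)),(A,J)).
J and A form a cherry on this tree, so they are sister taxa.

A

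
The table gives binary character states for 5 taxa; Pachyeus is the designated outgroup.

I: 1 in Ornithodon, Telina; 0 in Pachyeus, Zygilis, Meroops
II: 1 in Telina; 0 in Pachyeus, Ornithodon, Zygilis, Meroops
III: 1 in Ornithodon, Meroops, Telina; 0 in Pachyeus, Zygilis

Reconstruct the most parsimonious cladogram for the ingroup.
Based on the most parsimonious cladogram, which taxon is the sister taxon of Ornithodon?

Telina

The outgroup has state '0' for every character, so '1' is the derived state throughout.
I: derived state '1' in Ornithodon and Telina only — synapomorphy for {Ornithodon, Telina}.
II: derived state '1' in Telina only — an autapomorphy, so it tells us nothing about relationships among taxa.
III (derived state '1') is shared by Meroops, Ornithodon, and Telina — a synapomorphy uniting that clade.
Most parsimonious ingroup topology: (((Ornithodon,Telina),Meroops),Zygilis).
Ornithodon and Telina form a cherry on this tree, so they are sister taxa.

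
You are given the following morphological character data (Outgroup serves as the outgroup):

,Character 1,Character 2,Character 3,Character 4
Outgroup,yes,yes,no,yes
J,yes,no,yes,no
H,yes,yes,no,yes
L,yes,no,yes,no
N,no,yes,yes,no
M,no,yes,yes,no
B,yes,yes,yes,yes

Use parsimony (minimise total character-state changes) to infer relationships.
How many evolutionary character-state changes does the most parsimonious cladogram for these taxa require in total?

Character polarity is set by the outgroup: the derived state is whichever differs from the outgroup's state, so for Character 1, Character 2, Character 4 the derived state is 'no', and for the remaining characters it is 'yes'.
Character 1: derived state 'no' in M and N only — synapomorphy for {M, N}.
Character 2 (derived state 'no') is shared by J and L — a synapomorphy uniting that clade.
Only B, J, L, M, and N show the derived state 'yes' for Character 3, supporting them as a clade.
Only J, L, M, and N show the derived state 'no' for Character 4, supporting them as a clade.
Most parsimonious ingroup topology: ((((J,L),(N,M)),B),H).
Changes per character on this tree: Character 1: 1; Character 2: 1; Character 3: 1; Character 4: 1.
Total = 4.

4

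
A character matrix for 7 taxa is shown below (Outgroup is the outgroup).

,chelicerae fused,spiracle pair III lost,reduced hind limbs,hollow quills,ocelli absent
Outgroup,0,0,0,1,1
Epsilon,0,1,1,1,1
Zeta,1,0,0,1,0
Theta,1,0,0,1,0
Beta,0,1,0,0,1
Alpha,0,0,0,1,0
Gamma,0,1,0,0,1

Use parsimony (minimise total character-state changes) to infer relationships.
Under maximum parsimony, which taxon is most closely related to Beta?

Character polarity is set by the outgroup: the derived state is whichever differs from the outgroup's state, so for hollow quills, ocelli absent the derived state is '0', and for the remaining characters it is '1'.
Only Theta and Zeta show the derived state '1' for chelicerae fused, supporting them as a clade.
spiracle pair III lost (derived state '1') is shared by Beta, Epsilon, and Gamma — a synapomorphy uniting that clade.
reduced hind limbs: derived state '1' in Epsilon only — an autapomorphy, so it tells us nothing about relationships among taxa.
Only Beta and Gamma show the derived state '0' for hollow quills, supporting them as a clade.
ocelli absent: derived state '0' in Alpha, Theta, and Zeta only — synapomorphy for {Alpha, Theta, Zeta}.
Most parsimonious ingroup topology: ((Epsilon,(Beta,Gamma)),((Zeta,Theta),Alpha)).
Beta and Gamma form a cherry on this tree, so they are sister taxa.

Gamma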